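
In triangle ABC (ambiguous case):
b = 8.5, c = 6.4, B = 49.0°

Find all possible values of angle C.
b/sin(B) = c/sin(C)  ⇒  sin(C) = c·sin(B)/b = 6.4·sin(49.0°)/8.5
sin(49.0°) ≈ 0.75471
sin(C) ≈ 6.4·0.75471/8.5 ≈ 4.83014/8.5 ≈ 0.568252
Candidate 1: C₁ = arcsin(0.568252) ≈ 34.6284°  →  A = 180° − 49.0° − 34.6284° ≈ 96.3716° > 0, valid
Candidate 2: C₂ = 180° − C₁ ≈ 145.372°  →  A = 180° − 49.0° − 145.372° ≈ -14.3716° ≤ 0, not a valid triangle

C = 34.63° (one solution)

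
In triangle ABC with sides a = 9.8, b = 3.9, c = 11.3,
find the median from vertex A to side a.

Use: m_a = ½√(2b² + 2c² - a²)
m_a = ½√(2·3.9² + 2·11.3² − 9.8²) = ½√(2·15.21 + 2·127.69 − 96.04) = ½√(30.42 + 255.38 − 96.04) = ½√189.76
√189.76 ≈ 13.7753, so m_a ≈ 6.88767

m_a = 6.888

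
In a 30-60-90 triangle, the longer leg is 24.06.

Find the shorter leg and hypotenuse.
In a 30-60-90 triangle the sides are in ratio 1 : √3 : 2, so short leg = long leg/√3 and hypotenuse = 2·(short leg).
Short leg = 24.06/√3 ≈ 24.06/1.73205 ≈ 13.891
Hypotenuse = 2·13.891 ≈ 27.7821

Short leg = 13.89, Hypotenuse = 27.78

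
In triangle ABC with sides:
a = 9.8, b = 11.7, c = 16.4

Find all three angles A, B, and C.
Law of cosines for each angle (a² = 96.04, b² = 136.89, c² = 268.96):
cos(A) = (b² + c² − a²)/(2bc) = (136.89 + 268.96 − 96.04)/(2·11.7·16.4) = 309.81/383.76 ≈ 0.807301  ⇒  A ≈ 36.1669°
cos(B) = (a² + c² − b²)/(2ac) = (96.04 + 268.96 − 136.89)/(2·9.8·16.4) = 228.11/321.44 ≈ 0.70965  ⇒  B ≈ 44.7935°
cos(C) = (a² + b² − c²)/(2ab) = (96.04 + 136.89 − 268.96)/(2·9.8·11.7) = -36.03/229.32 ≈ -0.157117  ⇒  C ≈ 99.0396°
Check: A + B + C ≈ 180°

A = 36.17°, B = 44.79°, C = 99.04°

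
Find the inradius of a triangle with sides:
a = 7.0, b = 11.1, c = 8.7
r = Area/s where s is the semi-perimeter.
s = (7.0 + 11.1 + 8.7)/2 = 26.8/2 = 13.4
Area = √(s(s−a)(s−b)(s−c)) = √(13.4·6.4·2.3·4.7) ≈ √927.066 ≈ 30.4478
r ≈ 30.4478/13.4 ≈ 2.27222

r = 2.272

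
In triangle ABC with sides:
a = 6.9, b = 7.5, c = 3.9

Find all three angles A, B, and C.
Law of cosines for each angle (a² = 47.61, b² = 56.25, c² = 15.21):
cos(A) = (b² + c² − a²)/(2bc) = (56.25 + 15.21 − 47.61)/(2·7.5·3.9) = 23.85/58.5 ≈ 0.407692  ⇒  A ≈ 65.94°
cos(B) = (a² + c² − b²)/(2ac) = (47.61 + 15.21 − 56.25)/(2·6.9·3.9) = 6.57/53.82 ≈ 0.122074  ⇒  B ≈ 82.9882°
cos(C) = (a² + b² − c²)/(2ab) = (47.61 + 56.25 − 15.21)/(2·6.9·7.5) = 88.65/103.5 ≈ 0.856522  ⇒  C ≈ 31.0717°
Check: A + B + C ≈ 180°

A = 65.94°, B = 82.99°, C = 31.07°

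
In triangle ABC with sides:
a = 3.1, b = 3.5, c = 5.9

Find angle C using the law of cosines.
c² = a² + b² − 2ab·cos(C)  ⇒  cos(C) = (a² + b² − c²)/(2ab)
cos(C) = (3.1² + 3.5² − 5.9²)/(2·3.1·3.5) = (9.61 + 12.25 − 34.81)/21.7 = -12.95/21.7 ≈ -0.596774
C = arccos(-0.596774) ≈ 126.639°

C = 126.6°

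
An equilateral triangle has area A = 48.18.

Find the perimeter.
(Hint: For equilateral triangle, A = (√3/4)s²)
A = (√3/4)s²  ⇒  s² = 4A/√3 = 4·48.18/√3 = 192.72/1.73205 ≈ 111.267
s ≈ √111.267 ≈ 10.5483
Perimeter = 3s ≈ 3·10.5483 ≈ 31.6449

Perimeter = 31.64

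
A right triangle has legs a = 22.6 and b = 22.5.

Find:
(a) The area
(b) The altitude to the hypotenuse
(a) The legs are perpendicular, so Area = ½·a·b = ½·22.6·22.5 = ½·508.5 = 254.25
(b) Hypotenuse c = √(a² + b²) = √(510.76 + 506.25) = √1017.01 ≈ 31.8906
    Area = ½·c·h_c  ⇒  h_c = 2·Area/c = 508.5/31.8906 ≈ 15.9451

Area = 254.25, h_c = 15.95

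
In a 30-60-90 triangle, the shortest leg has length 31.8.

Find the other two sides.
In a 30-60-90 triangle the sides are in ratio 1 : √3 : 2 (short leg : long leg : hypotenuse).
Long leg = 31.8·√3 ≈ 31.8·1.73205 ≈ 55.0792
Hypotenuse = 2·31.8 = 63.6

Long leg = 31.8√3 = 55.08, Hypotenuse = 63.6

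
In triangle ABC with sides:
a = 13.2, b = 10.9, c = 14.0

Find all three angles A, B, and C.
Law of cosines for each angle (a² = 174.24, b² = 118.81, c² = 196):
cos(A) = (b² + c² − a²)/(2bc) = (118.81 + 196 − 174.24)/(2·10.9·14.0) = 140.57/305.2 ≈ 0.460583  ⇒  A ≈ 62.5753°
cos(B) = (a² + c² − b²)/(2ac) = (174.24 + 196 − 118.81)/(2·13.2·14.0) = 251.43/369.6 ≈ 0.680276  ⇒  B ≈ 47.1348°
cos(C) = (a² + b² − c²)/(2ab) = (174.24 + 118.81 − 196)/(2·13.2·10.9) = 97.05/287.76 ≈ 0.33726  ⇒  C ≈ 70.29°
Check: A + B + C ≈ 180°

A = 62.58°, B = 47.13°, C = 70.29°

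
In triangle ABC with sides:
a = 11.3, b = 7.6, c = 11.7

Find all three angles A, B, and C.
Law of cosines for each angle (a² = 127.69, b² = 57.76, c² = 136.89):
cos(A) = (b² + c² − a²)/(2bc) = (57.76 + 136.89 − 127.69)/(2·7.6·11.7) = 66.96/177.84 ≈ 0.376518  ⇒  A ≈ 67.8818°
cos(B) = (a² + c² − b²)/(2ac) = (127.69 + 136.89 − 57.76)/(2·11.3·11.7) = 206.82/264.42 ≈ 0.782165  ⇒  B ≈ 38.5408°
cos(C) = (a² + b² − c²)/(2ab) = (127.69 + 57.76 − 136.89)/(2·11.3·7.6) = 48.56/171.76 ≈ 0.28272  ⇒  C ≈ 73.5774°
Check: A + B + C ≈ 180°

A = 67.88°, B = 38.54°, C = 73.58°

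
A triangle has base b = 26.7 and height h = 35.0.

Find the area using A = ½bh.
A = ½·b·h = ½·26.7·35.0 = ½·934.5 = 467.25

Area = 467.25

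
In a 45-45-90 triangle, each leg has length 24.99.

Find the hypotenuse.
In a 45-45-90 triangle the sides are in ratio 1 : 1 : √2, so hypotenuse = leg·√2.
Hypotenuse = 24.99·√2 ≈ 24.99·1.41421 ≈ 35.3412

Hypotenuse = 24.99√2 = 35.34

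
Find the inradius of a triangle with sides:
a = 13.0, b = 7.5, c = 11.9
r = Area/s where s is the semi-perimeter.
s = (13.0 + 7.5 + 11.9)/2 = 32.4/2 = 16.2
Area = √(s(s−a)(s−b)(s−c)) = √(16.2·3.2·8.7·4.3) ≈ √1939.33 ≈ 44.0379
r ≈ 44.0379/16.2 ≈ 2.71839

r = 2.718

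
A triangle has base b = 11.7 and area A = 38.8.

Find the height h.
A = ½·b·h  ⇒  h = 2A/b = 2·38.8/11.7 = 77.6/11.7 ≈ 6.63248

h = 6.632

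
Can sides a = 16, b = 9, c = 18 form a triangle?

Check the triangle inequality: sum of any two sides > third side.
a + b vs c: 16 + 9 = 25 > 18  ✓
a + c vs b: 16 + 18 = 34 > 9  ✓
b + c vs a: 9 + 18 = 27 > 16  ✓

Yes, triangle inequality satisfied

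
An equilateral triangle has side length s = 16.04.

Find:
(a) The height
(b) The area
(a) The height splits the triangle into two 30-60-90 halves: h = s·√3/2 = 16.04·1.73205/2 ≈ 27.7821/2 ≈ 13.891
(b) Area = (√3/4)·s² = (√3/4)·16.04² = (√3/4)·257.2816 ≈ 0.433013·257.2816 ≈ 111.406

Height = 13.89, Area = 111.4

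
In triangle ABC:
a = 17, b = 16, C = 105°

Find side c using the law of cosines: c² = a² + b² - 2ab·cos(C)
c² = 17² + 16² − 2·17·16·cos(105°)
cos(105°) ≈ -0.258819
c² ≈ 289 + 256 − 544·(-0.258819) ≈ 545 + 140.798 ≈ 685.798
c ≈ √685.798 ≈ 26.1877

c = 26.19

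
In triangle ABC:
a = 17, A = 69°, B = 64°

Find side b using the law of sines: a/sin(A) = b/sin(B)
a/sin(A) = b/sin(B)  ⇒  b = a·sin(B)/sin(A) = 17·sin(64°)/sin(69°)
sin(64°) ≈ 0.898794, sin(69°) ≈ 0.93358
b ≈ 17·0.898794/0.93358 ≈ 15.2795/0.93358 ≈ 16.3666

b = 16.37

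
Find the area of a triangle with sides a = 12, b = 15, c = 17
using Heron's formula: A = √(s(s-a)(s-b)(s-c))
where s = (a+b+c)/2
s = (12 + 15 + 17)/2 = 44/2 = 22
s − a = 10, s − b = 7, s − c = 5
s(s−a)(s−b)(s−c) = 22·10·7·5 = 7700
Area = √7700 ≈ 87.7496

s = 22.0, Area = 87.75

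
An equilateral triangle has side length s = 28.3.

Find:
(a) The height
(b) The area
(a) The height splits the triangle into two 30-60-90 halves: h = s·√3/2 = 28.3·1.73205/2 ≈ 49.017/2 ≈ 24.5085
(b) Area = (√3/4)·s² = (√3/4)·28.3² = (√3/4)·800.89 ≈ 0.433013·800.89 ≈ 346.796

Height = 24.51, Area = 346.8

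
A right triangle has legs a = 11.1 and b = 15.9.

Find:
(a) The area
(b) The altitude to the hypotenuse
(a) The legs are perpendicular, so Area = ½·a·b = ½·11.1·15.9 = ½·176.49 = 88.245
(b) Hypotenuse c = √(a² + b²) = √(123.21 + 252.81) = √376.02 ≈ 19.3912
    Area = ½·c·h_c  ⇒  h_c = 2·Area/c = 176.49/19.3912 ≈ 9.10153

Area = 88.245, h_c = 9.102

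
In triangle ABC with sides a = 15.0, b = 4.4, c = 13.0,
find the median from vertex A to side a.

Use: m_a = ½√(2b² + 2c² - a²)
m_a = ½√(2·4.4² + 2·13.0² − 15.0²) = ½√(2·19.36 + 2·169 − 225) = ½√(38.72 + 338 − 225) = ½√151.72
√151.72 ≈ 12.3175, so m_a ≈ 6.15873

m_a = 6.159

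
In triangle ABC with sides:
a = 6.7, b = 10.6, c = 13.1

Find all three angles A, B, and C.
Law of cosines for each angle (a² = 44.89, b² = 112.36, c² = 171.61):
cos(A) = (b² + c² − a²)/(2bc) = (112.36 + 171.61 − 44.89)/(2·10.6·13.1) = 239.08/277.72 ≈ 0.860867  ⇒  A ≈ 30.5859°
cos(B) = (a² + c² − b²)/(2ac) = (44.89 + 171.61 − 112.36)/(2·6.7·13.1) = 104.14/175.54 ≈ 0.593255  ⇒  B ≈ 53.6117°
cos(C) = (a² + b² − c²)/(2ab) = (44.89 + 112.36 − 171.61)/(2·6.7·10.6) = -14.36/142.04 ≈ -0.101098  ⇒  C ≈ 95.8024°
Check: A + B + C ≈ 180°

A = 30.59°, B = 53.61°, C = 95.8°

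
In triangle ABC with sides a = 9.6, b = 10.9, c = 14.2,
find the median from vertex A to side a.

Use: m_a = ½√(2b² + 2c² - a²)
m_a = ½√(2·10.9² + 2·14.2² − 9.6²) = ½√(2·118.81 + 2·201.64 − 92.16) = ½√(237.62 + 403.28 − 92.16) = ½√548.74
√548.74 ≈ 23.4252, so m_a ≈ 11.7126

m_a = 11.71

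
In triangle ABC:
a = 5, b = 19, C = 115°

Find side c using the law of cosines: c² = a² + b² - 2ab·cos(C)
c² = 5² + 19² − 2·5·19·cos(115°)
cos(115°) ≈ -0.422618
c² ≈ 25 + 361 − 190·(-0.422618) ≈ 386 + 80.2975 ≈ 466.297
c ≈ √466.297 ≈ 21.5939

c = 21.59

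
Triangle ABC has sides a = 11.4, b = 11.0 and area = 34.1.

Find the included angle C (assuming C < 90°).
Area = ½·a·b·sin(C)  ⇒  sin(C) = 2·Area/(a·b) = 2·34.1/(11.4·11.0) = 68.2/125.4 ≈ 0.54386
C = arcsin(0.54386) ≈ 32.9468° (taking the acute solution since C < 90°)

C = 32.95°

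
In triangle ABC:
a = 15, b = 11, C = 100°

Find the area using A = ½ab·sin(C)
A = ½·a·b·sin(C) = ½·15·11·sin(100°)
sin(100°) ≈ 0.984808
A ≈ ½·165·0.984808 = 82.5·0.984808 ≈ 81.2466

Area = 81.25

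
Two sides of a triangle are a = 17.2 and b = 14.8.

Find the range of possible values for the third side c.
Triangle inequality: |a − b| < c < a + b
|a − b| = |17.2 − 14.8| = 2.4
a + b = 17.2 + 14.8 = 32

2.4 < c < 32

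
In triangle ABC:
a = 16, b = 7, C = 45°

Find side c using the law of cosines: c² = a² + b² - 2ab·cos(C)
c² = 16² + 7² − 2·16·7·cos(45°)
cos(45°) ≈ 0.707107
c² ≈ 256 + 49 − 224·(0.707107) ≈ 305 − 158.392 ≈ 146.608
c ≈ √146.608 ≈ 12.1082

c = 12.11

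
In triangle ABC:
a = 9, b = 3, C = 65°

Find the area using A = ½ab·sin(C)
A = ½·a·b·sin(C) = ½·9·3·sin(65°)
sin(65°) ≈ 0.906308
A ≈ ½·27·0.906308 = 13.5·0.906308 ≈ 12.2352

Area = 12.24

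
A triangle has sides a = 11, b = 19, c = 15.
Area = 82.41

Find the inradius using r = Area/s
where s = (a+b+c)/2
s = (11 + 19 + 15)/2 = 45/2 = 22.5
r = Area/s = 82.41/22.5 ≈ 3.66267

r = 3.663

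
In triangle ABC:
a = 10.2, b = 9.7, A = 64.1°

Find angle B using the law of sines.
a/sin(A) = b/sin(B)  ⇒  sin(B) = b·sin(A)/a = 9.7·sin(64.1°)/10.2
sin(64.1°) ≈ 0.899558
sin(B) ≈ 9.7·0.899558/10.2 ≈ 8.72571/10.2 ≈ 0.855462
B = arcsin(0.855462) ≈ 58.8108°
(Since b ≤ a we need B ≤ A, so the obtuse alternative 180° − 58.8108° ≈ 121.189° is rejected.)

B = 58.81°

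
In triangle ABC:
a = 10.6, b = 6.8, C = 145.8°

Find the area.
Two sides and the included angle (SAS): A = ½·a·b·sin(C) = ½·10.6·6.8·sin(145.8°)
sin(145.8°) ≈ 0.562083
A ≈ ½·72.08·0.562083 = 36.04·0.562083 ≈ 20.2575

Area = 20.26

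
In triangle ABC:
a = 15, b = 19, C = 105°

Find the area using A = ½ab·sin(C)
A = ½·a·b·sin(C) = ½·15·19·sin(105°)
sin(105°) ≈ 0.965926
A ≈ ½·285·0.965926 = 142.5·0.965926 ≈ 137.644

Area = 137.6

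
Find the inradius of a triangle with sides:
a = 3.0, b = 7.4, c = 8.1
r = Area/s where s is the semi-perimeter.
s = (3.0 + 7.4 + 8.1)/2 = 18.5/2 = 9.25
Area = √(s(s−a)(s−b)(s−c)) = √(9.25·6.25·1.85·1.15) ≈ √122.996 ≈ 11.0904
r ≈ 11.0904/9.25 ≈ 1.19896

r = 1.199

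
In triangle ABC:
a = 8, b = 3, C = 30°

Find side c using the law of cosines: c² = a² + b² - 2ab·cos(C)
c² = 8² + 3² − 2·8·3·cos(30°)
cos(30°) ≈ 0.866025
c² ≈ 64 + 9 − 48·(0.866025) ≈ 73 − 41.5692 ≈ 31.4308
c ≈ √31.4308 ≈ 5.60632

c = 5.606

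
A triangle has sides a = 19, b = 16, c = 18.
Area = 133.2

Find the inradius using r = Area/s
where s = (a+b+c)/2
s = (19 + 16 + 18)/2 = 53/2 = 26.5
r = Area/s = 133.2/26.5 ≈ 5.02642

r = 5.026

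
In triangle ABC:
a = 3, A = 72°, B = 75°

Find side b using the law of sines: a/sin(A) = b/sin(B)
a/sin(A) = b/sin(B)  ⇒  b = a·sin(B)/sin(A) = 3·sin(75°)/sin(72°)
sin(75°) ≈ 0.965926, sin(72°) ≈ 0.951057
b ≈ 3·0.965926/0.951057 ≈ 2.89778/0.951057 ≈ 3.0469

b = 3.047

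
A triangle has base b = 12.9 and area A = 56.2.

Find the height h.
A = ½·b·h  ⇒  h = 2A/b = 2·56.2/12.9 = 112.4/12.9 ≈ 8.71318

h = 8.713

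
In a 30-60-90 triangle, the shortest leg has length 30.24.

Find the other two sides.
In a 30-60-90 triangle the sides are in ratio 1 : √3 : 2 (short leg : long leg : hypotenuse).
Long leg = 30.24·√3 ≈ 30.24·1.73205 ≈ 52.3772
Hypotenuse = 2·30.24 = 60.48

Long leg = 30.24√3 = 52.38, Hypotenuse = 60.48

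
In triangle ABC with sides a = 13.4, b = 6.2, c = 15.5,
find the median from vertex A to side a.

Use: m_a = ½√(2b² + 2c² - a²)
m_a = ½√(2·6.2² + 2·15.5² − 13.4²) = ½√(2·38.44 + 2·240.25 − 179.56) = ½√(76.88 + 480.5 − 179.56) = ½√377.82
√377.82 ≈ 19.4376, so m_a ≈ 9.7188

m_a = 9.719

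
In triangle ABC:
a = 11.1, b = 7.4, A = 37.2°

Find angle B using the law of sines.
a/sin(A) = b/sin(B)  ⇒  sin(B) = b·sin(A)/a = 7.4·sin(37.2°)/11.1
sin(37.2°) ≈ 0.604599
sin(B) ≈ 7.4·0.604599/11.1 ≈ 4.47403/11.1 ≈ 0.403066
B = arcsin(0.403066) ≈ 23.77°
(Since b ≤ a we need B ≤ A, so the obtuse alternative 180° − 23.77° ≈ 156.23° is rejected.)

B = 23.77°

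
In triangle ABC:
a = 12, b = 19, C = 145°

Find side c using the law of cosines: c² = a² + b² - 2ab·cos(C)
c² = 12² + 19² − 2·12·19·cos(145°)
cos(145°) ≈ -0.819152
c² ≈ 144 + 361 − 456·(-0.819152) ≈ 505 + 373.533 ≈ 878.533
c ≈ √878.533 ≈ 29.6401

c = 29.64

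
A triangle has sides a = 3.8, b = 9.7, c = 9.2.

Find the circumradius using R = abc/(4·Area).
First find the area with Heron's formula.
s = (3.8 + 9.7 + 9.2)/2 = 11.35
Area = √(s(s−a)(s−b)(s−c)) = √(11.35·7.55·1.65·2.15) ≈ √303.994 ≈ 17.4354
abc = 3.8·9.7·9.2 = 339.112
R = abc/(4·Area) ≈ 339.112/(4·17.4354) = 339.112/69.7417 ≈ 4.8624

R = 4.862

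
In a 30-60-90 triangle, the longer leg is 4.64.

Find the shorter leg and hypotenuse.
In a 30-60-90 triangle the sides are in ratio 1 : √3 : 2, so short leg = long leg/√3 and hypotenuse = 2·(short leg).
Short leg = 4.64/√3 ≈ 4.64/1.73205 ≈ 2.67891
Hypotenuse = 2·2.67891 ≈ 5.35781

Short leg = 2.679, Hypotenuse = 5.358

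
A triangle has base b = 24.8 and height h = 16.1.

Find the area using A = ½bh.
A = ½·b·h = ½·24.8·16.1 = ½·399.28 = 199.64

Area = 199.64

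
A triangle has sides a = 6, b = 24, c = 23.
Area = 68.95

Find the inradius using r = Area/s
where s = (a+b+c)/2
s = (6 + 24 + 23)/2 = 53/2 = 26.5
r = Area/s = 68.95/26.5 ≈ 2.60189

r = 2.602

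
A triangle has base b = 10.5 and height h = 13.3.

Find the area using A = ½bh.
A = ½·b·h = ½·10.5·13.3 = ½·139.65 = 69.825

Area = 69.825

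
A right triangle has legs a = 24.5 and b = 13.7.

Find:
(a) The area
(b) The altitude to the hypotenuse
(a) The legs are perpendicular, so Area = ½·a·b = ½·24.5·13.7 = ½·335.65 = 167.825
(b) Hypotenuse c = √(a² + b²) = √(600.25 + 187.69) = √787.94 ≈ 28.0703
    Area = ½·c·h_c  ⇒  h_c = 2·Area/c = 335.65/28.0703 ≈ 11.9575

Area = 167.825, h_c = 11.96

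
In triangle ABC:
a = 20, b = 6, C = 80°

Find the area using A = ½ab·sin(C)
A = ½·a·b·sin(C) = ½·20·6·sin(80°)
sin(80°) ≈ 0.984808
A ≈ ½·120·0.984808 = 60·0.984808 ≈ 59.0885

Area = 59.09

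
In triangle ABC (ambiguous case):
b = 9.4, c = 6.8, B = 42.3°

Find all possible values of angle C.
b/sin(B) = c/sin(C)  ⇒  sin(C) = c·sin(B)/b = 6.8·sin(42.3°)/9.4
sin(42.3°) ≈ 0.673013
sin(C) ≈ 6.8·0.673013/9.4 ≈ 4.57649/9.4 ≈ 0.48686
Candidate 1: C₁ = arcsin(0.48686) ≈ 29.1344°  →  A = 180° − 42.3° − 29.1344° ≈ 108.566° > 0, valid
Candidate 2: C₂ = 180° − C₁ ≈ 150.866°  →  A = 180° − 42.3° − 150.866° ≈ -13.1656° ≤ 0, not a valid triangle

C = 29.13° (one solution)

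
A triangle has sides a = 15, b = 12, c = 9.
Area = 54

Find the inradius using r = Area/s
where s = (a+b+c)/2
s = (15 + 12 + 9)/2 = 36/2 = 18
r = Area/s = 54/18 ≈ 3

r = 3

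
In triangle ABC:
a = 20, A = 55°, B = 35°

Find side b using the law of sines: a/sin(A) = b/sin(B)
a/sin(A) = b/sin(B)  ⇒  b = a·sin(B)/sin(A) = 20·sin(35°)/sin(55°)
sin(35°) ≈ 0.573576, sin(55°) ≈ 0.819152
b ≈ 20·0.573576/0.819152 ≈ 11.4715/0.819152 ≈ 14.0042

b = 14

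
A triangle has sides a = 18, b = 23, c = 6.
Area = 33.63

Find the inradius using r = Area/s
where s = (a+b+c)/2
s = (18 + 23 + 6)/2 = 47/2 = 23.5
r = Area/s = 33.63/23.5 ≈ 1.43106

r = 1.431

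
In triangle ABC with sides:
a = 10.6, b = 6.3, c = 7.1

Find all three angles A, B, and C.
Law of cosines for each angle (a² = 112.36, b² = 39.69, c² = 50.41):
cos(A) = (b² + c² − a²)/(2bc) = (39.69 + 50.41 − 112.36)/(2·6.3·7.1) = -22.26/89.46 ≈ -0.248826  ⇒  A ≈ 104.408°
cos(B) = (a² + c² − b²)/(2ac) = (112.36 + 50.41 − 39.69)/(2·10.6·7.1) = 123.08/150.52 ≈ 0.817699  ⇒  B ≈ 35.1449°
cos(C) = (a² + b² − c²)/(2ab) = (112.36 + 39.69 − 50.41)/(2·10.6·6.3) = 101.64/133.56 ≈ 0.761006  ⇒  C ≈ 40.447°
Check: A + B + C ≈ 180°

A = 104.4°, B = 35.14°, C = 40.45°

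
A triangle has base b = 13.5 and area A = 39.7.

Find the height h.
A = ½·b·h  ⇒  h = 2A/b = 2·39.7/13.5 = 79.4/13.5 ≈ 5.88148

h = 5.881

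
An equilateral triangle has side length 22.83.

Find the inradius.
r = Area/s with s the semi-perimeter.
Area = (√3/4)·22.83² = (√3/4)·521.2089 ≈ 0.433013·521.2089 ≈ 225.69
s = 3·22.83/2 = 34.245
r ≈ 225.69/34.245 ≈ 6.59045
(Equivalently r = side/(2√3) = 22.83/3.4641 ≈ 6.59045.)

r = 6.59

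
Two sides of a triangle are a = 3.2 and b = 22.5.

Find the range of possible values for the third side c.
Triangle inequality: |a − b| < c < a + b
|a − b| = |3.2 − 22.5| = 19.3
a + b = 3.2 + 22.5 = 25.7

19.3 < c < 25.7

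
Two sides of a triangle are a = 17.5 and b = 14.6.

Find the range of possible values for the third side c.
Triangle inequality: |a − b| < c < a + b
|a − b| = |17.5 − 14.6| = 2.9
a + b = 17.5 + 14.6 = 32.1

2.9 < c < 32.1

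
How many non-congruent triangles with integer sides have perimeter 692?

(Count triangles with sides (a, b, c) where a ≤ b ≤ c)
Let a ≤ b ≤ c with a + b + c = 692. The only binding inequality is a + b > c, i.e. 692 − c > c, so c < 692/2; and c ≥ 692/3 since c is the largest side.
So 231 ≤ c ≤ 345. For each c, b runs from ⌈(692 − c)/2⌉ up to c (then a = 692 − b − c satisfies 1 ≤ a ≤ b automatically), giving c − ⌈(692 − c)/2⌉ + 1 choices.
Summing over c: 1 + 3 + 4 + 6 + … + 171 + 172  (115 terms, c = 231, …, 345) = 9976
Check (closed form: nearest integer to p²/48 for even p, (p+3)²/48 for odd p): 692²/48 = 478864/48 ≈ 9976.33 → 9976

9976 triangles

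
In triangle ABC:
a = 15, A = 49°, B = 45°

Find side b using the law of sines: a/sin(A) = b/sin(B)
a/sin(A) = b/sin(B)  ⇒  b = a·sin(B)/sin(A) = 15·sin(45°)/sin(49°)
sin(45°) ≈ 0.707107, sin(49°) ≈ 0.75471
b ≈ 15·0.707107/0.75471 ≈ 10.6066/0.75471 ≈ 14.0539

b = 14.05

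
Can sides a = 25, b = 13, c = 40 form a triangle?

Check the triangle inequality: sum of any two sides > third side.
a + b vs c: 25 + 13 = 38 ≤ 40  ✗
a + c vs b: 25 + 40 = 65 > 13  ✓
b + c vs a: 13 + 40 = 53 > 25  ✓

No: 25 + 13 = 38 is not > 40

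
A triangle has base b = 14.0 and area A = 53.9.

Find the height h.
A = ½·b·h  ⇒  h = 2A/b = 2·53.9/14.0 = 107.8/14.0 ≈ 7.7

h = 7.7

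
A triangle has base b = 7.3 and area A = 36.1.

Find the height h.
A = ½·b·h  ⇒  h = 2A/b = 2·36.1/7.3 = 72.2/7.3 ≈ 9.89041

h = 9.89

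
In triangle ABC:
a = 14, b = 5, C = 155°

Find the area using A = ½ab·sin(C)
A = ½·a·b·sin(C) = ½·14·5·sin(155°)
sin(155°) ≈ 0.422618
A ≈ ½·70·0.422618 = 35·0.422618 ≈ 14.7916

Area = 14.79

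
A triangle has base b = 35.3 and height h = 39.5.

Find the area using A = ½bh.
A = ½·b·h = ½·35.3·39.5 = ½·1394.35 = 697.175

Area = 697.175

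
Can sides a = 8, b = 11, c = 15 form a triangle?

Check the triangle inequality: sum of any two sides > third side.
a + b vs c: 8 + 11 = 19 > 15  ✓
a + c vs b: 8 + 15 = 23 > 11  ✓
b + c vs a: 11 + 15 = 26 > 8  ✓

Yes, triangle inequality satisfied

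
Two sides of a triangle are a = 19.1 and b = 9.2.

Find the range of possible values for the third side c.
Triangle inequality: |a − b| < c < a + b
|a − b| = |19.1 − 9.2| = 9.9
a + b = 19.1 + 9.2 = 28.3

9.9 < c < 28.3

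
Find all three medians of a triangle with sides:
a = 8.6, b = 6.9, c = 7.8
Median formula: m_a = ½√(2b² + 2c² − a²) (and cyclically). a² = 73.96, b² = 47.61, c² = 60.84.
m_a = ½√(2·47.61 + 2·60.84 − 73.96) = ½√142.94 ≈ ½·11.9558 ≈ 5.97788
m_b = ½√(2·73.96 + 2·60.84 − 47.61) = ½√221.99 ≈ ½·14.8993 ≈ 7.44966
m_c = ½√(2·73.96 + 2·47.61 − 60.84) = ½√182.3 ≈ ½·13.5019 ≈ 6.75093

m_a = 5.978, m_b = 7.45, m_c = 6.751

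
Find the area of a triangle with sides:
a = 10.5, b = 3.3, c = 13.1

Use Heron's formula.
s = (10.5 + 3.3 + 13.1)/2 = 26.9/2 = 13.45
s − a = 2.95, s − b = 10.15, s − c = 0.35
s(s−a)(s−b)(s−c) = 13.45·2.95·10.15·0.35 ≈ 140.954
Area = √140.954 ≈ 11.8724

Area = 11.87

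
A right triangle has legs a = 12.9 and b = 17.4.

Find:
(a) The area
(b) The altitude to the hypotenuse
(a) The legs are perpendicular, so Area = ½·a·b = ½·12.9·17.4 = ½·224.46 = 112.23
(b) Hypotenuse c = √(a² + b²) = √(166.41 + 302.76) = √469.17 ≈ 21.6603
    Area = ½·c·h_c  ⇒  h_c = 2·Area/c = 224.46/21.6603 ≈ 10.3627

Area = 112.23, h_c = 10.36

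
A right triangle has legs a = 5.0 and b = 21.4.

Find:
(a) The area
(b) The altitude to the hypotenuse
(a) The legs are perpendicular, so Area = ½·a·b = ½·5.0·21.4 = ½·107 = 53.5
(b) Hypotenuse c = √(a² + b²) = √(25 + 457.96) = √482.96 ≈ 21.9764
    Area = ½·c·h_c  ⇒  h_c = 2·Area/c = 107/21.9764 ≈ 4.86887

Area = 53.5, h_c = 4.869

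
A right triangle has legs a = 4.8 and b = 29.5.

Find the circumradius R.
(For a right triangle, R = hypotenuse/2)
Hypotenuse c = √(a² + b²) = √(23.04 + 870.25) = √893.29 ≈ 29.888
R = c/2 ≈ 29.888/2 ≈ 14.944

R = 14.94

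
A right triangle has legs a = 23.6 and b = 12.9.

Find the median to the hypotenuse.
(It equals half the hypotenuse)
Hypotenuse c = √(a² + b²) = √(556.96 + 166.41) = √723.37 ≈ 26.8955
Median to hypotenuse = c/2 ≈ 26.8955/2 ≈ 13.4478

Median = 13.45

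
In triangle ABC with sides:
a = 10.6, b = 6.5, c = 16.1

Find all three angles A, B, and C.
Law of cosines for each angle (a² = 112.36, b² = 42.25, c² = 259.21):
cos(A) = (b² + c² − a²)/(2bc) = (42.25 + 259.21 − 112.36)/(2·6.5·16.1) = 189.1/209.3 ≈ 0.903488  ⇒  A ≈ 25.3796°
cos(B) = (a² + c² − b²)/(2ac) = (112.36 + 259.21 − 42.25)/(2·10.6·16.1) = 329.32/341.32 ≈ 0.964842  ⇒  B ≈ 15.238°
cos(C) = (a² + b² − c²)/(2ab) = (112.36 + 42.25 − 259.21)/(2·10.6·6.5) = -104.6/137.8 ≈ -0.759071  ⇒  C ≈ 139.382°
Check: A + B + C ≈ 180°

A = 25.38°, B = 15.24°, C = 139.4°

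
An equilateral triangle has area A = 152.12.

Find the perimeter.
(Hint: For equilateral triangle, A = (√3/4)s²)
A = (√3/4)s²  ⇒  s² = 4A/√3 = 4·152.12/√3 = 608.48/1.73205 ≈ 351.306
s ≈ √351.306 ≈ 18.7432
Perimeter = 3s ≈ 3·18.7432 ≈ 56.2295

Perimeter = 56.23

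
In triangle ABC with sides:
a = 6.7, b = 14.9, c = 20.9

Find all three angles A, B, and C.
Law of cosines for each angle (a² = 44.89, b² = 222.01, c² = 436.81):
cos(A) = (b² + c² − a²)/(2bc) = (222.01 + 436.81 − 44.89)/(2·14.9·20.9) = 613.93/622.82 ≈ 0.985726  ⇒  A ≈ 9.69226°
cos(B) = (a² + c² − b²)/(2ac) = (44.89 + 436.81 − 222.01)/(2·6.7·20.9) = 259.69/280.06 ≈ 0.927266  ⇒  B ≈ 21.9875°
cos(C) = (a² + b² − c²)/(2ab) = (44.89 + 222.01 − 436.81)/(2·6.7·14.9) = -169.91/199.66 ≈ -0.850997  ⇒  C ≈ 148.32°
Check: A + B + C ≈ 180°

A = 9.692°, B = 21.99°, C = 148.3°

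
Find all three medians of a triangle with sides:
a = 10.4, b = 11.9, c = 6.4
Median formula: m_a = ½√(2b² + 2c² − a²) (and cyclically). a² = 108.16, b² = 141.61, c² = 40.96.
m_a = ½√(2·141.61 + 2·40.96 − 108.16) = ½√256.98 ≈ ½·16.0306 ≈ 8.0153
m_b = ½√(2·108.16 + 2·40.96 − 141.61) = ½√156.63 ≈ ½·12.5152 ≈ 6.2576
m_c = ½√(2·108.16 + 2·141.61 − 40.96) = ½√458.58 ≈ ½·21.4145 ≈ 10.7072

m_a = 8.015, m_b = 6.258, m_c = 10.71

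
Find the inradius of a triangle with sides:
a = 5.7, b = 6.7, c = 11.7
r = Area/s where s is the semi-perimeter.
s = (5.7 + 6.7 + 11.7)/2 = 24.1/2 = 12.05
Area = √(s(s−a)(s−b)(s−c)) = √(12.05·6.35·5.35·0.35) ≈ √143.279 ≈ 11.9699
r ≈ 11.9699/12.05 ≈ 0.993354

r = 0.9934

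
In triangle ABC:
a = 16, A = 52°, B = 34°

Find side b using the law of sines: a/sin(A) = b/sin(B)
a/sin(A) = b/sin(B)  ⇒  b = a·sin(B)/sin(A) = 16·sin(34°)/sin(52°)
sin(34°) ≈ 0.559193, sin(52°) ≈ 0.788011
b ≈ 16·0.559193/0.788011 ≈ 8.94709/0.788011 ≈ 11.354

b = 11.35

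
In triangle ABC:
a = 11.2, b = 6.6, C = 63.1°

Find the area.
Two sides and the included angle (SAS): A = ½·a·b·sin(C) = ½·11.2·6.6·sin(63.1°)
sin(63.1°) ≈ 0.891798
A ≈ ½·73.92·0.891798 = 36.96·0.891798 ≈ 32.9608

Area = 32.96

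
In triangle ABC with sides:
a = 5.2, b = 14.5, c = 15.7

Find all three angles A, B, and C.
Law of cosines for each angle (a² = 27.04, b² = 210.25, c² = 246.49):
cos(A) = (b² + c² − a²)/(2bc) = (210.25 + 246.49 − 27.04)/(2·14.5·15.7) = 429.7/455.3 ≈ 0.943773  ⇒  A ≈ 19.3048°
cos(B) = (a² + c² − b²)/(2ac) = (27.04 + 246.49 − 210.25)/(2·5.2·15.7) = 63.28/163.28 ≈ 0.387555  ⇒  B ≈ 67.1975°
cos(C) = (a² + b² − c²)/(2ab) = (27.04 + 210.25 − 246.49)/(2·5.2·14.5) = -9.2/150.8 ≈ -0.061008  ⇒  C ≈ 93.4977°
Check: A + B + C ≈ 180°

A = 19.3°, B = 67.2°, C = 93.5°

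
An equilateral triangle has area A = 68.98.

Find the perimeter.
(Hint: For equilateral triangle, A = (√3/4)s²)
A = (√3/4)s²  ⇒  s² = 4A/√3 = 4·68.98/√3 = 275.92/1.73205 ≈ 159.302
s ≈ √159.302 ≈ 12.6215
Perimeter = 3s ≈ 3·12.6215 ≈ 37.8645

Perimeter = 37.86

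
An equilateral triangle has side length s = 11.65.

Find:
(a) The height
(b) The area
(a) The height splits the triangle into two 30-60-90 halves: h = s·√3/2 = 11.65·1.73205/2 ≈ 20.1784/2 ≈ 10.0892
(b) Area = (√3/4)·s² = (√3/4)·11.65² = (√3/4)·135.7225 ≈ 0.433013·135.7225 ≈ 58.7696

Height = 10.09, Area = 58.77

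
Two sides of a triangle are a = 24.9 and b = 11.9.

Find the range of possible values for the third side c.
Triangle inequality: |a − b| < c < a + b
|a − b| = |24.9 − 11.9| = 13
a + b = 24.9 + 11.9 = 36.8

13 < c < 36.8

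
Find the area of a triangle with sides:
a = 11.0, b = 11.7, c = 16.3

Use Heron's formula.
s = (11.0 + 11.7 + 16.3)/2 = 39/2 = 19.5
s − a = 8.5, s − b = 7.8, s − c = 3.2
s(s−a)(s−b)(s−c) = 19.5·8.5·7.8·3.2 ≈ 4137.12
Area = √4137.12 ≈ 64.3204

Area = 64.32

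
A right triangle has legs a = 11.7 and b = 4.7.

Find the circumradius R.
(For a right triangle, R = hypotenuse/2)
Hypotenuse c = √(a² + b²) = √(136.89 + 22.09) = √158.98 ≈ 12.6087
R = c/2 ≈ 12.6087/2 ≈ 6.30436

R = 6.304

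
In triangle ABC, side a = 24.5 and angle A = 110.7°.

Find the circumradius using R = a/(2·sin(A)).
R = a/(2·sin(A)) = 24.5/(2·sin(110.7°))
sin(110.7°) ≈ 0.935444
R ≈ 24.5/(2·0.935444) = 24.5/1.87089 ≈ 13.0954

R = 13.1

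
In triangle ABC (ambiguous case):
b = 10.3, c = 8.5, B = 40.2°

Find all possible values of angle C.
b/sin(B) = c/sin(C)  ⇒  sin(C) = c·sin(B)/b = 8.5·sin(40.2°)/10.3
sin(40.2°) ≈ 0.645458
sin(C) ≈ 8.5·0.645458/10.3 ≈ 5.48639/10.3 ≈ 0.532659
Candidate 1: C₁ = arcsin(0.532659) ≈ 32.1853°  →  A = 180° − 40.2° − 32.1853° ≈ 107.615° > 0, valid
Candidate 2: C₂ = 180° − C₁ ≈ 147.815°  →  A = 180° − 40.2° − 147.815° ≈ -8.0147° ≤ 0, not a valid triangle

C = 32.19° (one solution)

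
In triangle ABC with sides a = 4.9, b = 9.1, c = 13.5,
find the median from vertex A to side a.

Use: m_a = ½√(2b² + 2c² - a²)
m_a = ½√(2·9.1² + 2·13.5² − 4.9²) = ½√(2·82.81 + 2·182.25 − 24.01) = ½√(165.62 + 364.5 − 24.01) = ½√506.11
√506.11 ≈ 22.4969, so m_a ≈ 11.2484

m_a = 11.25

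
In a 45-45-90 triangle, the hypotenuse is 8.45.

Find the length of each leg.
In a 45-45-90 triangle hypotenuse = leg·√2, so leg = hypotenuse/√2.
Leg = 8.45/√2 ≈ 8.45/1.41421 ≈ 5.97505

Each leg = 5.975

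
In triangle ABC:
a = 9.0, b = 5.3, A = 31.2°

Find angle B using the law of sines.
a/sin(A) = b/sin(B)  ⇒  sin(B) = b·sin(A)/a = 5.3·sin(31.2°)/9.0
sin(31.2°) ≈ 0.518027
sin(B) ≈ 5.3·0.518027/9.0 ≈ 2.74554/9.0 ≈ 0.30506
B = arcsin(0.30506) ≈ 17.7618°
(Since b ≤ a we need B ≤ A, so the obtuse alternative 180° − 17.7618° ≈ 162.238° is rejected.)

B = 17.76°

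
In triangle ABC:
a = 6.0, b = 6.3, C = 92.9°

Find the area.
Two sides and the included angle (SAS): A = ½·a·b·sin(C) = ½·6.0·6.3·sin(92.9°)
sin(92.9°) ≈ 0.998719
A ≈ ½·37.8·0.998719 = 18.9·0.998719 ≈ 18.8758

Area = 18.88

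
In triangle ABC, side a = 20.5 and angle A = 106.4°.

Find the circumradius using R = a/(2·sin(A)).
R = a/(2·sin(A)) = 20.5/(2·sin(106.4°))
sin(106.4°) ≈ 0.959314
R ≈ 20.5/(2·0.959314) = 20.5/1.91863 ≈ 10.6847

R = 10.68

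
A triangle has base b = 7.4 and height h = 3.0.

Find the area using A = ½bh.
A = ½·b·h = ½·7.4·3.0 = ½·22.2 = 11.1

Area = 11.1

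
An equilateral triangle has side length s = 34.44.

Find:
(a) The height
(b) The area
(a) The height splits the triangle into two 30-60-90 halves: h = s·√3/2 = 34.44·1.73205/2 ≈ 59.6518/2 ≈ 29.8259
(b) Area = (√3/4)·s² = (√3/4)·34.44² = (√3/4)·1186.1136 ≈ 0.433013·1186.1136 ≈ 513.602

Height = 29.83, Area = 513.6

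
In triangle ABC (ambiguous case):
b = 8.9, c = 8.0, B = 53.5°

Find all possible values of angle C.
b/sin(B) = c/sin(C)  ⇒  sin(C) = c·sin(B)/b = 8.0·sin(53.5°)/8.9
sin(53.5°) ≈ 0.803857
sin(C) ≈ 8.0·0.803857/8.9 ≈ 6.43085/8.9 ≈ 0.722568
Candidate 1: C₁ = arcsin(0.722568) ≈ 46.2669°  →  A = 180° − 53.5° − 46.2669° ≈ 80.2331° > 0, valid
Candidate 2: C₂ = 180° − C₁ ≈ 133.733°  →  A = 180° − 53.5° − 133.733° ≈ -7.2331° ≤ 0, not a valid triangle

C = 46.27° (one solution)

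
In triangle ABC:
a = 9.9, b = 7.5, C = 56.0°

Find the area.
Two sides and the included angle (SAS): A = ½·a·b·sin(C) = ½·9.9·7.5·sin(56.0°)
sin(56.0°) ≈ 0.829038
A ≈ ½·74.25·0.829038 = 37.125·0.829038 ≈ 30.778

Area = 30.78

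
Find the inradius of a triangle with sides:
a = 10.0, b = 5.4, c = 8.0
r = Area/s where s is the semi-perimeter.
s = (10.0 + 5.4 + 8.0)/2 = 23.4/2 = 11.7
Area = √(s(s−a)(s−b)(s−c)) = √(11.7·1.7·6.3·3.7) ≈ √463.636 ≈ 21.5322
r ≈ 21.5322/11.7 ≈ 1.84036

r = 1.84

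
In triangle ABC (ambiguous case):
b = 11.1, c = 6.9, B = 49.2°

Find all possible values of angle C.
b/sin(B) = c/sin(C)  ⇒  sin(C) = c·sin(B)/b = 6.9·sin(49.2°)/11.1
sin(49.2°) ≈ 0.756995
sin(C) ≈ 6.9·0.756995/11.1 ≈ 5.22327/11.1 ≈ 0.470564
Candidate 1: C₁ = arcsin(0.470564) ≈ 28.0709°  →  A = 180° − 49.2° − 28.0709° ≈ 102.729° > 0, valid
Candidate 2: C₂ = 180° − C₁ ≈ 151.929°  →  A = 180° − 49.2° − 151.929° ≈ -21.1291° ≤ 0, not a valid triangle

C = 28.07° (one solution)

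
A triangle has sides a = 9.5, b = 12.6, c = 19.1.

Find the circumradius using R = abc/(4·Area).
First find the area with Heron's formula.
s = (9.5 + 12.6 + 19.1)/2 = 20.6
Area = √(s(s−a)(s−b)(s−c)) = √(20.6·11.1·8·1.5) ≈ √2743.92 ≈ 52.3824
abc = 9.5·12.6·19.1 = 2286.27
R = abc/(4·Area) ≈ 2286.27/(4·52.3824) = 2286.27/209.53 ≈ 10.9114

R = 10.91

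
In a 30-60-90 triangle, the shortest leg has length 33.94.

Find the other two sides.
In a 30-60-90 triangle the sides are in ratio 1 : √3 : 2 (short leg : long leg : hypotenuse).
Long leg = 33.94·√3 ≈ 33.94·1.73205 ≈ 58.7858
Hypotenuse = 2·33.94 = 67.88

Long leg = 33.94√3 = 58.79, Hypotenuse = 67.88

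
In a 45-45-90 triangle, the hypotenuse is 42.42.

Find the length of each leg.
In a 45-45-90 triangle hypotenuse = leg·√2, so leg = hypotenuse/√2.
Leg = 42.42/√2 ≈ 42.42/1.41421 ≈ 29.9955

Each leg = 30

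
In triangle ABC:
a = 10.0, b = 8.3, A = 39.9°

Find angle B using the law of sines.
a/sin(A) = b/sin(B)  ⇒  sin(B) = b·sin(A)/a = 8.3·sin(39.9°)/10.0
sin(39.9°) ≈ 0.64145
sin(B) ≈ 8.3·0.64145/10.0 ≈ 5.32403/10.0 ≈ 0.532403
B = arcsin(0.532403) ≈ 32.168°
(Since b ≤ a we need B ≤ A, so the obtuse alternative 180° − 32.168° ≈ 147.832° is rejected.)

B = 32.17°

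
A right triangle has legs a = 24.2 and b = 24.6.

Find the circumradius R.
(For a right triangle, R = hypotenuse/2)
Hypotenuse c = √(a² + b²) = √(585.64 + 605.16) = √1190.8 ≈ 34.508
R = c/2 ≈ 34.508/2 ≈ 17.254

R = 17.25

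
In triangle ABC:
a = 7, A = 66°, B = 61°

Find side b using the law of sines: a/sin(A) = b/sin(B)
a/sin(A) = b/sin(B)  ⇒  b = a·sin(B)/sin(A) = 7·sin(61°)/sin(66°)
sin(61°) ≈ 0.87462, sin(66°) ≈ 0.913545
b ≈ 7·0.87462/0.913545 ≈ 6.12234/0.913545 ≈ 6.70173

b = 6.702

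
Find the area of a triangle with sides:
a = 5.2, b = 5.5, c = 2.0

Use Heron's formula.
s = (5.2 + 5.5 + 2.0)/2 = 12.7/2 = 6.35
s − a = 1.15, s − b = 0.85, s − c = 4.35
s(s−a)(s−b)(s−c) = 6.35·1.15·0.85·4.35 ≈ 27.001
Area = √27.001 ≈ 5.19625

Area = 5.196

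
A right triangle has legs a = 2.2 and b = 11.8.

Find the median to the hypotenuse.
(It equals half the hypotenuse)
Hypotenuse c = √(a² + b²) = √(4.84 + 139.24) = √144.08 ≈ 12.0033
Median to hypotenuse = c/2 ≈ 12.0033/2 ≈ 6.00167

Median = 6.002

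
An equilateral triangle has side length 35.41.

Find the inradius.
r = Area/s with s the semi-perimeter.
Area = (√3/4)·35.41² = (√3/4)·1253.8681 ≈ 0.433013·1253.8681 ≈ 542.941
s = 3·35.41/2 = 53.115
r ≈ 542.941/53.115 ≈ 10.222
(Equivalently r = side/(2√3) = 35.41/3.4641 ≈ 10.222.)

r = 10.22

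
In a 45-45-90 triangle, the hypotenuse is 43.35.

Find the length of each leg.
In a 45-45-90 triangle hypotenuse = leg·√2, so leg = hypotenuse/√2.
Leg = 43.35/√2 ≈ 43.35/1.41421 ≈ 30.6531

Each leg = 30.65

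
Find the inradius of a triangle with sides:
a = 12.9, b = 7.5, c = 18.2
r = Area/s where s is the semi-perimeter.
s = (12.9 + 7.5 + 18.2)/2 = 38.6/2 = 19.3
Area = √(s(s−a)(s−b)(s−c)) = √(19.3·6.4·11.8·1.1) ≈ √1603.29 ≈ 40.0411
r ≈ 40.0411/19.3 ≈ 2.07467

r = 2.075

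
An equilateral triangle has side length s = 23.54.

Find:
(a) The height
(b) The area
(a) The height splits the triangle into two 30-60-90 halves: h = s·√3/2 = 23.54·1.73205/2 ≈ 40.7725/2 ≈ 20.3862
(b) Area = (√3/4)·s² = (√3/4)·23.54² = (√3/4)·554.1316 ≈ 0.433013·554.1316 ≈ 239.946

Height = 20.39, Area = 239.9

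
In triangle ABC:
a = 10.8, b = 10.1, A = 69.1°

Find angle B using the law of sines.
a/sin(A) = b/sin(B)  ⇒  sin(B) = b·sin(A)/a = 10.1·sin(69.1°)/10.8
sin(69.1°) ≈ 0.934204
sin(B) ≈ 10.1·0.934204/10.8 ≈ 9.43547/10.8 ≈ 0.873654
B = arcsin(0.873654) ≈ 60.8861°
(Since b ≤ a we need B ≤ A, so the obtuse alternative 180° − 60.8861° ≈ 119.114° is rejected.)

B = 60.89°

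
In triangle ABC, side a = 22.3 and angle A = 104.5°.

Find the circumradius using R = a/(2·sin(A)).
R = a/(2·sin(A)) = 22.3/(2·sin(104.5°))
sin(104.5°) ≈ 0.968148
R ≈ 22.3/(2·0.968148) = 22.3/1.9363 ≈ 11.5168

R = 11.52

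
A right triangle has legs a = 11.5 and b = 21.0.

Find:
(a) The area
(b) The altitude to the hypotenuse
(a) The legs are perpendicular, so Area = ½·a·b = ½·11.5·21.0 = ½·241.5 = 120.75
(b) Hypotenuse c = √(a² + b²) = √(132.25 + 441) = √573.25 ≈ 23.9426
    Area = ½·c·h_c  ⇒  h_c = 2·Area/c = 241.5/23.9426 ≈ 10.0866

Area = 120.75, h_c = 10.09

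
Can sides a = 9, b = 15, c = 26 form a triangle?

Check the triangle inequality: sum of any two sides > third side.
a + b vs c: 9 + 15 = 24 ≤ 26  ✗
a + c vs b: 9 + 26 = 35 > 15  ✓
b + c vs a: 15 + 26 = 41 > 9  ✓

No: 9 + 15 = 24 is not > 26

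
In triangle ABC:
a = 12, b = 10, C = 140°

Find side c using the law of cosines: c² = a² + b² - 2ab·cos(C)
c² = 12² + 10² − 2·12·10·cos(140°)
cos(140°) ≈ -0.766044
c² ≈ 144 + 100 − 240·(-0.766044) ≈ 244 + 183.851 ≈ 427.851
c ≈ √427.851 ≈ 20.6846

c = 20.68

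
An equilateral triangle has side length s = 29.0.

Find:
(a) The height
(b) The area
(a) The height splits the triangle into two 30-60-90 halves: h = s·√3/2 = 29.0·1.73205/2 ≈ 50.2295/2 ≈ 25.1147
(b) Area = (√3/4)·s² = (√3/4)·29.0² = (√3/4)·841 ≈ 0.433013·841 ≈ 364.164

Height = 25.11, Area = 364.2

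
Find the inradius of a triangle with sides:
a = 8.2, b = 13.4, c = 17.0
r = Area/s where s is the semi-perimeter.
s = (8.2 + 13.4 + 17.0)/2 = 38.6/2 = 19.3
Area = √(s(s−a)(s−b)(s−c)) = √(19.3·11.1·5.9·2.3) ≈ √2907.1 ≈ 53.9175
r ≈ 53.9175/19.3 ≈ 2.79365

r = 2.794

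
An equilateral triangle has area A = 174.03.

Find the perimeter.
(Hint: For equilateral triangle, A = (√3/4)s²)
A = (√3/4)s²  ⇒  s² = 4A/√3 = 4·174.03/√3 = 696.12/1.73205 ≈ 401.905
s ≈ √401.905 ≈ 20.0476
Perimeter = 3s ≈ 3·20.0476 ≈ 60.1427

Perimeter = 60.14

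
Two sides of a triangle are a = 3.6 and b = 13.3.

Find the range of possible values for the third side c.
Triangle inequality: |a − b| < c < a + b
|a − b| = |3.6 − 13.3| = 9.7
a + b = 3.6 + 13.3 = 16.9

9.7 < c < 16.9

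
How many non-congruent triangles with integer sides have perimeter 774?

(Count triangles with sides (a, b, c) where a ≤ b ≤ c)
Let a ≤ b ≤ c with a + b + c = 774. The only binding inequality is a + b > c, i.e. 774 − c > c, so c < 774/2; and c ≥ 774/3 since c is the largest side.
So 258 ≤ c ≤ 386. For each c, b runs from ⌈(774 − c)/2⌉ up to c (then a = 774 − b − c satisfies 1 ≤ a ≤ b automatically), giving c − ⌈(774 − c)/2⌉ + 1 choices.
Summing over c: 1 + 2 + 4 + 5 + … + 191 + 193  (129 terms, c = 258, …, 386) = 12481
Check (closed form: nearest integer to p²/48 for even p, (p+3)²/48 for odd p): 774²/48 = 599076/48 ≈ 12480.75 → 12481

12481 triangles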